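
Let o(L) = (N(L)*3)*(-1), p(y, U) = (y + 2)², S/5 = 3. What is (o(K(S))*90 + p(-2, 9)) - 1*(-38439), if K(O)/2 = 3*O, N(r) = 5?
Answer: 37089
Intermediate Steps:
S = 15 (S = 5*3 = 15)
p(y, U) = (2 + y)²
K(O) = 6*O (K(O) = 2*(3*O) = 6*O)
o(L) = -15 (o(L) = (5*3)*(-1) = 15*(-1) = -15)
(o(K(S))*90 + p(-2, 9)) - 1*(-38439) = (-15*90 + (2 - 2)²) - 1*(-38439) = (-1350 + 0²) + 38439 = (-1350 + 0) + 38439 = -1350 + 38439 = 37089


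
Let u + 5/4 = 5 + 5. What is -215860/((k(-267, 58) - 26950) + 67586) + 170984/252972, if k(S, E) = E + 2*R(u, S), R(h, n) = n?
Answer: -2377481/505944 ≈ -4.6991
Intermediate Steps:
u = 35/4 (u = -5/4 + (5 + 5) = -5/4 + 10 = 35/4 ≈ 8.7500)
k(S, E) = E + 2*S
-215860/((k(-267, 58) - 26950) + 67586) + 170984/252972 = -215860/(((58 + 2*(-267)) - 26950) + 67586) + 170984/252972 = -215860/(((58 - 534) - 26950) + 67586) + 170984*(1/252972) = -215860/((-476 - 26950) + 67586) + 42746/63243 = -215860/(-27426 + 67586) + 42746/63243 = -215860/40160 + 42746/63243 = -215860*1/40160 + 42746/63243 = -43/8 + 42746/63243 = -2377481/505944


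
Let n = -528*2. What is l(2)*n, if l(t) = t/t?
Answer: -1056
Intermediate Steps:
n = -1056
l(t) = 1
l(2)*n = 1*(-1056) = -1056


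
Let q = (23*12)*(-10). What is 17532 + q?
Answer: 14772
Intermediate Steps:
q = -2760 (q = 276*(-10) = -2760)
17532 + q = 17532 - 2760 = 14772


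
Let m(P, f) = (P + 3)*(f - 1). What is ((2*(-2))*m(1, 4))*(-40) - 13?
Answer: 1907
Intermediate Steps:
m(P, f) = (-1 + f)*(3 + P) (m(P, f) = (3 + P)*(-1 + f) = (-1 + f)*(3 + P))
((2*(-2))*m(1, 4))*(-40) - 13 = ((2*(-2))*(-3 - 1*1 + 3*4 + 1*4))*(-40) - 13 = -4*(-3 - 1 + 12 + 4)*(-40) - 13 = -4*12*(-40) - 13 = -48*(-40) - 13 = 1920 - 13 = 1907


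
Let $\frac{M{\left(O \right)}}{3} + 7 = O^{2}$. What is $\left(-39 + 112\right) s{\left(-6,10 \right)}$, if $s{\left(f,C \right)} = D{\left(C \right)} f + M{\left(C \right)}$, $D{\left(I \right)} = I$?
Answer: $15987$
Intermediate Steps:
$M{\left(O \right)} = -21 + 3 O^{2}$
$s{\left(f,C \right)} = -21 + 3 C^{2} + C f$ ($s{\left(f,C \right)} = C f + \left(-21 + 3 C^{2}\right) = -21 + 3 C^{2} + C f$)
$\left(-39 + 112\right) s{\left(-6,10 \right)} = \left(-39 + 112\right) \left(-21 + 3 \cdot 10^{2} + 10 \left(-6\right)\right) = 73 \left(-21 + 3 \cdot 100 - 60\right) = 73 \left(-21 + 300 - 60\right) = 73 \cdot 219 = 15987$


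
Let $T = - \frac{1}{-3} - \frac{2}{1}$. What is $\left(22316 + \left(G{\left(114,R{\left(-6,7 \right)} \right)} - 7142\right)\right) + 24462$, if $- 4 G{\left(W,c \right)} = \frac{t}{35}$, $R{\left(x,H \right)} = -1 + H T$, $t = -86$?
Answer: $\frac{2774563}{70} \approx 39637.0$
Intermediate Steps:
$T = - \frac{5}{3}$ ($T = \left(-1\right) \left(- \frac{1}{3}\right) - 2 = \frac{1}{3} - 2 = - \frac{5}{3} \approx -1.6667$)
$R{\left(x,H \right)} = -1 - \frac{5 H}{3}$ ($R{\left(x,H \right)} = -1 + H \left(- \frac{5}{3}\right) = -1 - \frac{5 H}{3}$)
$G{\left(W,c \right)} = \frac{43}{70}$ ($G{\left(W,c \right)} = - \frac{\left(-86\right) \frac{1}{35}}{4} = \left(- \frac{1}{4}\right) \left(- \frac{86}{35}\right) = \frac{43}{70}$)
$\left(22316 + \left(G{\left(114,R{\left(-6,7 \right)} \right)} - 7142\right)\right) + 24462 = \left(22316 + \left(\frac{43}{70} - 7142\right)\right) + 24462 = \left(22316 - \frac{499897}{70}\right) + 24462 = \frac{1062223}{70} + 24462 = \frac{2774563}{70}$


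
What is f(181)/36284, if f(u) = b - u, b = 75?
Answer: -53/18142 ≈ -0.0029214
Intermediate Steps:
f(u) = 75 - u
f(181)/36284 = (75 - 1*181)/36284 = (75 - 181)*(1/36284) = -106*1/36284 = -53/18142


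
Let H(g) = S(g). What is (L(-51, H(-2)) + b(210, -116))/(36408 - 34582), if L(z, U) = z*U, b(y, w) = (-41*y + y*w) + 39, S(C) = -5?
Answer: -16338/913 ≈ -17.895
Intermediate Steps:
H(g) = -5
b(y, w) = 39 - 41*y + w*y (b(y, w) = (-41*y + w*y) + 39 = 39 - 41*y + w*y)
L(z, U) = U*z
(L(-51, H(-2)) + b(210, -116))/(36408 - 34582) = (-5*(-51) + (39 - 41*210 - 116*210))/(36408 - 34582) = (255 + (39 - 8610 - 24360))/1826 = (255 - 32931)*(1/1826) = -32676*1/1826 = -16338/913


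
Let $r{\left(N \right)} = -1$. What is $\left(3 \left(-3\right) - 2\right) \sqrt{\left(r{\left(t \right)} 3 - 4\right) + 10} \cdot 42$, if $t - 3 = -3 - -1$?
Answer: $- 462 \sqrt{3} \approx -800.21$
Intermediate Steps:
$t = 1$ ($t = 3 - 2 = 1$)
$\left(3 \left(-3\right) - 2\right) \sqrt{\left(r{\left(t \right)} 3 - 4\right) + 10} \cdot 42 = \left(3 \left(-3\right) - 2\right) \sqrt{\left(\left(-1\right) 3 - 4\right) + 10} \cdot 42 = \left(-9 - 2\right) \sqrt{\left(-3 - 4\right) + 10} \cdot 42 = - 11 \sqrt{-7 + 10} \cdot 42 = - 11 \sqrt{3} \cdot 42 = - 462 \sqrt{3}$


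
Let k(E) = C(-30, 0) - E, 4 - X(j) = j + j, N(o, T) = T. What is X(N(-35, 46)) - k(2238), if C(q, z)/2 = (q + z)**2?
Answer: 350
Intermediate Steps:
C(q, z) = 2*(q + z)**2
X(j) = 4 - 2*j (X(j) = 4 - (j + j) = 4 - 2*j)
k(E) = 1800 - E (k(E) = 2*(-30 + 0)**2 - E = 2*(-30)**2 - E = 2*900 - E = 1800 - E)
X(N(-35, 46)) - k(2238) = (4 - 2*46) - (1800 - 1*2238) = (4 - 92) - (1800 - 2238) = -88 - 1*(-438) = -88 + 438 = 350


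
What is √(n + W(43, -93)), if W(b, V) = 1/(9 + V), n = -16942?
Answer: I*√29885709/42 ≈ 130.16*I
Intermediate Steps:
√(n + W(43, -93)) = √(-16942 + 1/(9 - 93)) = √(-16942 + 1/(-84)) = √(-16942 - 1/84) = √(-1423129/84) = I*√29885709/42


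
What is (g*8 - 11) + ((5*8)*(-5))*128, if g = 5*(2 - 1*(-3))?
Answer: -25411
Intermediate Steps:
g = 25 (g = 5*(2 + 3) = 5*5 = 25)
(g*8 - 11) + ((5*8)*(-5))*128 = (25*8 - 11) + ((5*8)*(-5))*128 = (200 - 11) + (40*(-5))*128 = 189 - 200*128 = 189 - 25600 = -25411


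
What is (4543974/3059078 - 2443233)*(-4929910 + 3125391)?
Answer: 6743519781514064400/1529539 ≈ 4.4089e+12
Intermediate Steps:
(4543974/3059078 - 2443233)*(-4929910 + 3125391) = (4543974*(1/3059078) - 2443233)*(-1804519) = (2271987/1529539 - 2443233)*(-1804519) = -3737017887600/1529539*(-1804519) = 6743519781514064400/1529539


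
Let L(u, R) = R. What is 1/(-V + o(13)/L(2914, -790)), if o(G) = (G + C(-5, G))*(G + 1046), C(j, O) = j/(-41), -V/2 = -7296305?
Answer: -16195/236327603821 ≈ -6.8528e-8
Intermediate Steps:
V = 14592610 (V = -2*(-7296305) = 14592610)
C(j, O) = -j/41 (C(j, O) = j*(-1/41) = -j/41)
o(G) = (1046 + G)*(5/41 + G) (o(G) = (G - 1/41*(-5))*(G + 1046) = (G + 5/41)*(1046 + G) = (5/41 + G)*(1046 + G) = (1046 + G)*(5/41 + G))
1/(-V + o(13)/L(2914, -790)) = 1/(-1*14592610 + (5230/41 + 13² + (42891/41)*13)/(-790)) = 1/(-14592610 + (5230/41 + 169 + 557583/41)*(-1/790)) = 1/(-14592610 + (569742/41)*(-1/790)) = 1/(-14592610 - 284871/16195) = 1/(-236327603821/16195) = -16195/236327603821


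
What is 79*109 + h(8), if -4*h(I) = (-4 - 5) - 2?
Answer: 34455/4 ≈ 8613.8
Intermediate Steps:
h(I) = 11/4 (h(I) = -((-4 - 5) - 2)/4 = -(-9 - 2)/4 = -1/4*(-11) = 11/4)
79*109 + h(8) = 79*109 + 11/4 = 8611 + 11/4 = 34455/4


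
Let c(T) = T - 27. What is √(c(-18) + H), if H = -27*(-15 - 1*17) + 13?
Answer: 8*√13 ≈ 28.844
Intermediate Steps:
H = 877 (H = -27*(-15 - 17) + 13 = -27*(-32) + 13 = 864 + 13 = 877)
c(T) = -27 + T
√(c(-18) + H) = √((-27 - 18) + 877) = √(-45 + 877) = √832 = 8*√13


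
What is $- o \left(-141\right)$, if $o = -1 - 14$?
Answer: $-2115$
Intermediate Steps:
$o = -15$
$- o \left(-141\right) = - \left(-15\right) \left(-141\right) = \left(-1\right) 2115 = -2115$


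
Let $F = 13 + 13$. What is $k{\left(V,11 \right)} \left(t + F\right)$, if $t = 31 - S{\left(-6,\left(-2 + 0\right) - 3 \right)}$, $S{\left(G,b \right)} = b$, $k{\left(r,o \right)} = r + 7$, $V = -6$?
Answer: $62$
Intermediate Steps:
$k{\left(r,o \right)} = 7 + r$
$F = 26$
$t = 36$ ($t = 31 - \left(\left(-2 + 0\right) - 3\right) = 31 - \left(-2 - 3\right) = 31 - -5 = 31 + 5 = 36$)
$k{\left(V,11 \right)} \left(t + F\right) = \left(7 - 6\right) \left(36 + 26\right) = 1 \cdot 62 = 62$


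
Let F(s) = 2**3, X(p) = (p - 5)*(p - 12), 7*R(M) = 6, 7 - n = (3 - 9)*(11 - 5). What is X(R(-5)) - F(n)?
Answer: 1870/49 ≈ 38.163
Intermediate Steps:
n = 43 (n = 7 - (3 - 9)*(11 - 5) = 7 - (-6)*6 = 7 - 1*(-36) = 7 + 36 = 43)
R(M) = 6/7 (R(M) = (1/7)*6 = 6/7)
X(p) = (-12 + p)*(-5 + p) (X(p) = (-5 + p)*(-12 + p) = (-12 + p)*(-5 + p))
F(s) = 8
X(R(-5)) - F(n) = (60 + (6/7)**2 - 17*6/7) - 1*8 = (60 + 36/49 - 102/7) - 8 = 2262/49 - 8 = 1870/49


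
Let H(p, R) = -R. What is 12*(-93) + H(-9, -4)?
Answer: -1112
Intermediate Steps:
12*(-93) + H(-9, -4) = 12*(-93) - 1*(-4) = -1116 + 4 = -1112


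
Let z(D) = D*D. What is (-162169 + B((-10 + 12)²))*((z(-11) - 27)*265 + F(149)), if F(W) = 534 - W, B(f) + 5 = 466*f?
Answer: -4055041450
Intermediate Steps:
z(D) = D²
B(f) = -5 + 466*f
(-162169 + B((-10 + 12)²))*((z(-11) - 27)*265 + F(149)) = (-162169 + (-5 + 466*(-10 + 12)²))*(((-11)² - 27)*265 + (534 - 1*149)) = (-162169 + (-5 + 466*2²))*((121 - 27)*265 + (534 - 149)) = (-162169 + (-5 + 466*4))*(94*265 + 385) = (-162169 + (-5 + 1864))*(24910 + 385) = (-162169 + 1859)*25295 = -160310*25295 = -4055041450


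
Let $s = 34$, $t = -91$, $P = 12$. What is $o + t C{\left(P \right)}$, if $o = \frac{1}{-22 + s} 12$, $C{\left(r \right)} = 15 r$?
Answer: $-16379$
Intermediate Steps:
$o = 1$ ($o = \frac{1}{-22 + 34} \cdot 12 = \frac{1}{12} \cdot 12 = 1$)
$o + t C{\left(P \right)} = 1 - 91 \cdot 15 \cdot 12 = 1 - 16380 = -16379$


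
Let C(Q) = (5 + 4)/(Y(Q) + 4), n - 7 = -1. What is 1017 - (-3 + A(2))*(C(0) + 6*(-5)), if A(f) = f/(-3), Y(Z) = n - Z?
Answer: 9103/10 ≈ 910.30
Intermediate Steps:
n = 6 (n = 7 - 1 = 6)
Y(Z) = 6 - Z
A(f) = -f/3 (A(f) = f*(-⅓) = -f/3)
C(Q) = 9/(10 - Q) (C(Q) = (5 + 4)/((6 - Q) + 4) = 9/(10 - Q))
1017 - (-3 + A(2))*(C(0) + 6*(-5)) = 1017 - (-3 - ⅓*2)*(-9/(-10 + 0) + 6*(-5)) = 1017 - (-3 - ⅔)*(-9/(-10) - 30) = 1017 - (-11)*(-9*(-⅒) - 30)/3 = 1017 - (-11)*(9/10 - 30)/3 = 1017 - (-11)*(-291)/(3*10) = 1017 - 1*1067/10 = 1017 - 1067/10 = 9103/10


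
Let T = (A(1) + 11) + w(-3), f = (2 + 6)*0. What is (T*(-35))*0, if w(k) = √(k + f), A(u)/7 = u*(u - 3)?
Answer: 0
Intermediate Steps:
f = 0 (f = 8*0 = 0)
A(u) = 7*u*(-3 + u) (A(u) = 7*(u*(u - 3)) = 7*(u*(-3 + u)) = 7*u*(-3 + u))
w(k) = √k (w(k) = √(k + 0) = √k)
T = -3 + I*√3 (T = (7*1*(-3 + 1) + 11) + √(-3) = (7*1*(-2) + 11) + I*√3 = (-14 + 11) + I*√3 = -3 + I*√3 ≈ -3.0 + 1.732*I)
(T*(-35))*0 = ((-3 + I*√3)*(-35))*0 = (105 - 35*I*√3)*0 = 0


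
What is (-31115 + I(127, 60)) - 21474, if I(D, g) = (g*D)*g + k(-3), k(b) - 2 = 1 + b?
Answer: 404611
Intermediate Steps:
k(b) = 3 + b (k(b) = 2 + (1 + b) = 3 + b)
I(D, g) = D*g² (I(D, g) = (g*D)*g + (3 - 3) = (D*g)*g + 0 = D*g² + 0 = D*g²)
(-31115 + I(127, 60)) - 21474 = (-31115 + 127*60²) - 21474 = (-31115 + 127*3600) - 21474 = (-31115 + 457200) - 21474 = 426085 - 21474 = 404611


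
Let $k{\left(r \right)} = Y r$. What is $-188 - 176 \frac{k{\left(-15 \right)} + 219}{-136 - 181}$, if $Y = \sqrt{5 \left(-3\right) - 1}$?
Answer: $- \frac{21052}{317} - \frac{10560 i}{317} \approx -66.41 - 33.312 i$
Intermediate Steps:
$Y = 4 i$ ($Y = \sqrt{-15 - 1} = \sqrt{-16} = 4 i \approx 4.0 i$)
$k{\left(r \right)} = 4 i r$
$-188 - 176 \frac{k{\left(-15 \right)} + 219}{-136 - 181} = -188 - 176 \frac{4 i \left(-15\right) + 219}{-136 - 181} = -188 - 176 \frac{- 60 i + 219}{-317} = -188 - 176 \left(219 - 60 i\right) \left(- \frac{1}{317}\right) = -188 - 176 \left(- \frac{219}{317} + \frac{60 i}{317}\right) = -188 + \left(\frac{38544}{317} - \frac{10560 i}{317}\right) = - \frac{21052}{317} - \frac{10560 i}{317}$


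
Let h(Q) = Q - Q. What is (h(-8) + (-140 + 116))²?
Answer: 576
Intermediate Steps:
h(Q) = 0
(h(-8) + (-140 + 116))² = (0 + (-140 + 116))² = (0 - 24)² = (-24)² = 576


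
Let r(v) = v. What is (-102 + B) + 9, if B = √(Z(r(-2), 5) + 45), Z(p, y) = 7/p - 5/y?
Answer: -93 + 9*√2/2 ≈ -86.636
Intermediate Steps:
Z(p, y) = -5/y + 7/p
B = 9*√2/2 (B = √((-5/5 + 7/(-2)) + 45) = √((-5*⅕ + 7*(-½)) + 45) = √((-1 - 7/2) + 45) = √(-9/2 + 45) = √(81/2) = 9*√2/2 ≈ 6.3640)
(-102 + B) + 9 = (-102 + 9*√2/2) + 9 = -93 + 9*√2/2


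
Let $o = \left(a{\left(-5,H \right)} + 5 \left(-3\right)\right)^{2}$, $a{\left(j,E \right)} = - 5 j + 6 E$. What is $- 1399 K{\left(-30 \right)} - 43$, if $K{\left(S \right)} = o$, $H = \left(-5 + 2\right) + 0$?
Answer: $-89579$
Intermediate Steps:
$H = -3$ ($H = -3 + 0 = -3$)
$o = 64$ ($o = \left(\left(\left(-5\right) \left(-5\right) + 6 \left(-3\right)\right) + 5 \left(-3\right)\right)^{2} = \left(\left(25 - 18\right) - 15\right)^{2} = \left(7 - 15\right)^{2} = \left(-8\right)^{2} = 64$)
$K{\left(S \right)} = 64$
$- 1399 K{\left(-30 \right)} - 43 = \left(-1399\right) 64 - 43 = -89536 - 43 = -89579$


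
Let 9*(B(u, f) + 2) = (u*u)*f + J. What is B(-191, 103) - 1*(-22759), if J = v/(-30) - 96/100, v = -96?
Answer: 33019652/75 ≈ 4.4026e+5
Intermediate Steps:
J = 56/25 (J = -96/(-30) - 96/100 = -96*(-1/30) - 96*1/100 = 16/5 - 24/25 = 56/25 ≈ 2.2400)
B(u, f) = -394/225 + f*u²/9 (B(u, f) = -2 + ((u*u)*f + 56/25)/9 = -2 + (u²*f + 56/25)/9 = -2 + (f*u² + 56/25)/9 = -2 + (56/25 + f*u²)/9 = -2 + (56/225 + f*u²/9) = -394/225 + f*u²/9)
B(-191, 103) - 1*(-22759) = (-394/225 + (⅑)*103*(-191)²) - 1*(-22759) = (-394/225 + (⅑)*103*36481) + 22759 = (-394/225 + 3757543/9) + 22759 = 31312727/75 + 22759 = 33019652/75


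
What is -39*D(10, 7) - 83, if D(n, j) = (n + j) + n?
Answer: -1136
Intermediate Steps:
D(n, j) = j + 2*n (D(n, j) = (j + n) + n = j + 2*n)
-39*D(10, 7) - 83 = -39*(7 + 2*10) - 83 = -39*(7 + 20) - 83 = -39*27 - 83 = -1053 - 83 = -1136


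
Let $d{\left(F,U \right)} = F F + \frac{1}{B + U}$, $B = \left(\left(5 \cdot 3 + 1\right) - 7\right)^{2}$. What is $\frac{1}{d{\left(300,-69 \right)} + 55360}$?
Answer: $\frac{12}{1744321} \approx 6.8795 \cdot 10^{-6}$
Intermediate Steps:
$B = 81$ ($B = \left(\left(15 + 1\right) - 7\right)^{2} = \left(16 - 7\right)^{2} = 9^{2} = 81$)
$d{\left(F,U \right)} = F^{2} + \frac{1}{81 + U}$ ($d{\left(F,U \right)} = F F + \frac{1}{81 + U} = F^{2} + \frac{1}{81 + U}$)
$\frac{1}{d{\left(300,-69 \right)} + 55360} = \frac{1}{\frac{1 + 81 \cdot 300^{2} - 69 \cdot 300^{2}}{81 - 69} + 55360} = \frac{1}{\frac{1 + 81 \cdot 90000 - 6210000}{12} + 55360} = \frac{1}{\frac{1 + 7290000 - 6210000}{12} + 55360} = \frac{1}{\frac{1}{12} \cdot 1080001 + 55360} = \frac{1}{\frac{1080001}{12} + 55360} = \frac{1}{\frac{1744321}{12}} = \frac{12}{1744321}$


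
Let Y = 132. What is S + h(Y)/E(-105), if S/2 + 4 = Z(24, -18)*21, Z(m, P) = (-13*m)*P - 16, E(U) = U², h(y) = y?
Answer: 864330644/3675 ≈ 2.3519e+5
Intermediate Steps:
Z(m, P) = -16 - 13*P*m (Z(m, P) = -13*P*m - 16 = -16 - 13*P*m)
S = 235192 (S = -8 + 2*((-16 - 13*(-18)*24)*21) = -8 + 2*((-16 + 5616)*21) = -8 + 2*(5600*21) = -8 + 2*117600 = -8 + 235200 = 235192)
S + h(Y)/E(-105) = 235192 + 132/((-105)²) = 235192 + 132/11025 = 235192 + 132*(1/11025) = 235192 + 44/3675 = 864330644/3675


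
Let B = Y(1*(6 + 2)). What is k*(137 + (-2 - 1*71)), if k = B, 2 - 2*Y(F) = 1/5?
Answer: 288/5 ≈ 57.600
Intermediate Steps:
Y(F) = 9/10 (Y(F) = 1 - ½/5 = 1 - ½*⅕ = 1 - ⅒ = 9/10)
B = 9/10 ≈ 0.90000
k = 9/10 ≈ 0.90000
k*(137 + (-2 - 1*71)) = 9*(137 + (-2 - 1*71))/10 = 9*(137 + (-2 - 71))/10 = 9*(137 - 73)/10 = (9/10)*64 = 288/5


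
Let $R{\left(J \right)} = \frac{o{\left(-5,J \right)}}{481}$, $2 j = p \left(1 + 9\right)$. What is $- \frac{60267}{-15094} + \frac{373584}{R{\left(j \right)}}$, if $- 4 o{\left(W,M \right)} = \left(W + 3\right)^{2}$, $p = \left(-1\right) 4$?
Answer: $- \frac{2712299726709}{15094} \approx -1.7969 \cdot 10^{8}$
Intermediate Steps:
$p = -4$
$j = -20$ ($j = \frac{\left(-4\right) \left(1 + 9\right)}{2} = \frac{\left(-4\right) 10}{2} = \frac{1}{2} \left(-40\right) = -20$)
$o{\left(W,M \right)} = - \frac{\left(3 + W\right)^{2}}{4}$ ($o{\left(W,M \right)} = - \frac{\left(W + 3\right)^{2}}{4} = - \frac{\left(3 + W\right)^{2}}{4}$)
$R{\left(J \right)} = - \frac{1}{481}$ ($R{\left(J \right)} = \frac{\left(- \frac{1}{4}\right) \left(3 - 5\right)^{2}}{481} = - \frac{\left(-2\right)^{2}}{4} \cdot \frac{1}{481} = \left(- \frac{1}{4}\right) 4 \cdot \frac{1}{481} = \left(-1\right) \frac{1}{481} = - \frac{1}{481}$)
$- \frac{60267}{-15094} + \frac{373584}{R{\left(j \right)}} = - \frac{60267}{-15094} + \frac{373584}{- \frac{1}{481}} = \left(-60267\right) \left(- \frac{1}{15094}\right) + 373584 \left(-481\right) = \frac{60267}{15094} - 179693904 = - \frac{2712299726709}{15094}$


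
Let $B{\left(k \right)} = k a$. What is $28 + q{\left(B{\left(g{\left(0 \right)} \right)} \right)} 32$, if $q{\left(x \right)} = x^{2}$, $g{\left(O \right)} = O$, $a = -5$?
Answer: $28$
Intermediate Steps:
$B{\left(k \right)} = - 5 k$ ($B{\left(k \right)} = k \left(-5\right) = - 5 k$)
$28 + q{\left(B{\left(g{\left(0 \right)} \right)} \right)} 32 = 28 + \left(\left(-5\right) 0\right)^{2} \cdot 32 = 28 + 0^{2} \cdot 32 = 28 + 0 \cdot 32 = 28 + 0 = 28$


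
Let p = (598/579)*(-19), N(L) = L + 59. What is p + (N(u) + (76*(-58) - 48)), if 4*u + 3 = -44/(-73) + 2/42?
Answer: -871277181/197246 ≈ -4417.2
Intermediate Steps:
u = -1801/3066 (u = -3/4 + (-44/(-73) + 2/42)/4 = -3/4 + (-44*(-1/73) + 2*(1/42))/4 = -3/4 + (44/73 + 1/21)/4 = -3/4 + (1/4)*(997/1533) = -3/4 + 997/6132 = -1801/3066 ≈ -0.58741)
N(L) = 59 + L
p = -11362/579 (p = (598*(1/579))*(-19) = (598/579)*(-19) = -11362/579 ≈ -19.623)
p + (N(u) + (76*(-58) - 48)) = -11362/579 + ((59 - 1801/3066) + (76*(-58) - 48)) = -11362/579 + (179093/3066 + (-4408 - 48)) = -11362/579 + (179093/3066 - 4456) = -11362/579 - 13483003/3066 = -871277181/197246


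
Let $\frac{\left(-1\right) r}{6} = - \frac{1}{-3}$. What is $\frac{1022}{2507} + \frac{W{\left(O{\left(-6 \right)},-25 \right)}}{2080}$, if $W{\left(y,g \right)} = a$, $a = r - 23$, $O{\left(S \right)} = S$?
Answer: $\frac{412617}{1042912} \approx 0.39564$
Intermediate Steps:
$r = -2$ ($r = - 6 \left(- \frac{1}{-3}\right) = - 6 \left(\left(-1\right) \left(- \frac{1}{3}\right)\right) = \left(-6\right) \frac{1}{3} = -2$)
$a = -25$ ($a = -2 - 23 = -25$)
$W{\left(y,g \right)} = -25$
$\frac{1022}{2507} + \frac{W{\left(O{\left(-6 \right)},-25 \right)}}{2080} = \frac{1022}{2507} - \frac{25}{2080} = 1022 \cdot \frac{1}{2507} - \frac{5}{416} = \frac{1022}{2507} - \frac{5}{416} = \frac{412617}{1042912}$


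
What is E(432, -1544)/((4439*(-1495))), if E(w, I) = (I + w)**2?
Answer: -1236544/6636305 ≈ -0.18633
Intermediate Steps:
E(432, -1544)/((4439*(-1495))) = (-1544 + 432)**2/((4439*(-1495))) = (-1112)**2/(-6636305) = 1236544*(-1/6636305) = -1236544/6636305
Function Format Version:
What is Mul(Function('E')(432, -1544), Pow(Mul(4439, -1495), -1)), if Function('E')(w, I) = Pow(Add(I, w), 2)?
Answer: Rational(-1236544, 6636305) ≈ -0.18633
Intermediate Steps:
Mul(Function('E')(432, -1544), Pow(Mul(4439, -1495), -1)) = Mul(Pow(Add(-1544, 432), 2), Pow(Mul(4439, -1495), -1)) = Mul(Pow(-1112, 2), Pow(-6636305, -1)) = Mul(1236544, Rational(-1, 6636305)) = Rational(-1236544, 6636305)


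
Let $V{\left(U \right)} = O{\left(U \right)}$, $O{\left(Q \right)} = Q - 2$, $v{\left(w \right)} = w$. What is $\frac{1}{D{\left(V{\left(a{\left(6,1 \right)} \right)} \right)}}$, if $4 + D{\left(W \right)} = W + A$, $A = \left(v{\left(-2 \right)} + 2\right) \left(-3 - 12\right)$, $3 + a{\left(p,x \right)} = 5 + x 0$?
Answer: $- \frac{1}{4} \approx -0.25$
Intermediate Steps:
$O{\left(Q \right)} = -2 + Q$
$a{\left(p,x \right)} = 2$ ($a{\left(p,x \right)} = -3 + \left(5 + x 0\right) = -3 + \left(5 + 0\right) = -3 + 5 = 2$)
$A = 0$ ($A = \left(-2 + 2\right) \left(-3 - 12\right) = 0 \left(-15\right) = 0$)
$V{\left(U \right)} = -2 + U$
$D{\left(W \right)} = -4 + W$ ($D{\left(W \right)} = -4 + \left(W + 0\right) = -4 + W$)
$\frac{1}{D{\left(V{\left(a{\left(6,1 \right)} \right)} \right)}} = \frac{1}{-4 + \left(-2 + 2\right)} = \frac{1}{-4 + 0} = \frac{1}{-4} = - \frac{1}{4}$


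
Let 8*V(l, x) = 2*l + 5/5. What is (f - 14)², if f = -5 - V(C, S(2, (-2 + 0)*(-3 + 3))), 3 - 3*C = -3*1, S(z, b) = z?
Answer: 24649/64 ≈ 385.14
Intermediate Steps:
C = 2 (C = 1 - (-1) = 1 - ⅓*(-3) = 1 + 1 = 2)
V(l, x) = ⅛ + l/4 (V(l, x) = (2*l + 5/5)/8 = (2*l + 5*(⅕))/8 = (2*l + 1)/8 = (1 + 2*l)/8 = ⅛ + l/4)
f = -45/8 (f = -5 - (⅛ + (¼)*2) = -5 - (⅛ + ½) = -5 - 1*5/8 = -5 - 5/8 = -45/8 ≈ -5.6250)
(f - 14)² = (-45/8 - 14)² = (-157/8)² = 24649/64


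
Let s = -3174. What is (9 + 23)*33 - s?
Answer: 4230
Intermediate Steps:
(9 + 23)*33 - s = (9 + 23)*33 - 1*(-3174) = 32*33 + 3174 = 1056 + 3174 = 4230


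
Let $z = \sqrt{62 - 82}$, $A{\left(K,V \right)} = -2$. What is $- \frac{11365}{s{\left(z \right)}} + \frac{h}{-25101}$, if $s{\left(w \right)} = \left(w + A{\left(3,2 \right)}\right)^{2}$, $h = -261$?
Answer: $\frac{- 31697449 i + 232 \sqrt{5}}{22312 \left(\sqrt{5} - 2 i\right)} \approx 315.71 - 352.96 i$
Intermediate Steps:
$z = 2 i \sqrt{5}$ ($z = \sqrt{-20} = 2 i \sqrt{5} \approx 4.4721 i$)
$s{\left(w \right)} = \left(-2 + w\right)^{2}$ ($s{\left(w \right)} = \left(w - 2\right)^{2} = \left(-2 + w\right)^{2}$)
$- \frac{11365}{s{\left(z \right)}} + \frac{h}{-25101} = - \frac{11365}{\left(-2 + 2 i \sqrt{5}\right)^{2}} - \frac{261}{-25101} = - \frac{11365}{\left(-2 + 2 i \sqrt{5}\right)^{2}} - - \frac{29}{2789} = - \frac{11365}{\left(-2 + 2 i \sqrt{5}\right)^{2}} + \frac{29}{2789} = \frac{29}{2789} - \frac{11365}{\left(-2 + 2 i \sqrt{5}\right)^{2}}$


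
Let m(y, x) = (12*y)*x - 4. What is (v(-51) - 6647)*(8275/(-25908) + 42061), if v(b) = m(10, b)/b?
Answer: -362734408698649/1321308 ≈ -2.7453e+8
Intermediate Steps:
m(y, x) = -4 + 12*x*y (m(y, x) = 12*x*y - 4 = -4 + 12*x*y)
v(b) = (-4 + 120*b)/b (v(b) = (-4 + 12*b*10)/b = (-4 + 120*b)/b)
(v(-51) - 6647)*(8275/(-25908) + 42061) = ((120 - 4/(-51)) - 6647)*(8275/(-25908) + 42061) = ((120 - 4*(-1/51)) - 6647)*(8275*(-1/25908) + 42061) = ((120 + 4/51) - 6647)*(-8275/25908 + 42061) = (6124/51 - 6647)*(1089708113/25908) = -332873/51*1089708113/25908 = -362734408698649/1321308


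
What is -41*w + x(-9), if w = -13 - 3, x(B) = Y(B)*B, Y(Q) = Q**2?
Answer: -73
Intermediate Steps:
x(B) = B**3 (x(B) = B**2*B = B**3)
w = -16
-41*w + x(-9) = -41*(-16) + (-9)**3 = 656 - 729 = -73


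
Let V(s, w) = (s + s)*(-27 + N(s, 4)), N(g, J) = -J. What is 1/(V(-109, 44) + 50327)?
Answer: 1/57085 ≈ 1.7518e-5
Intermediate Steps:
V(s, w) = -62*s (V(s, w) = (s + s)*(-27 - 1*4) = (2*s)*(-27 - 4) = (2*s)*(-31) = -62*s)
1/(V(-109, 44) + 50327) = 1/(-62*(-109) + 50327) = 1/(6758 + 50327) = 1/57085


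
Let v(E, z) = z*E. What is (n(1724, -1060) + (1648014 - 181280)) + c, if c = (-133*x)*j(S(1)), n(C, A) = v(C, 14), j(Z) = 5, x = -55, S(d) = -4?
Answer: 1527445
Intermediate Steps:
v(E, z) = E*z
n(C, A) = 14*C (n(C, A) = C*14 = 14*C)
c = 36575 (c = -133*(-55)*5 = 7315*5 = 36575)
(n(1724, -1060) + (1648014 - 181280)) + c = (14*1724 + (1648014 - 181280)) + 36575 = (24136 + 1466734) + 36575 = 1490870 + 36575 = 1527445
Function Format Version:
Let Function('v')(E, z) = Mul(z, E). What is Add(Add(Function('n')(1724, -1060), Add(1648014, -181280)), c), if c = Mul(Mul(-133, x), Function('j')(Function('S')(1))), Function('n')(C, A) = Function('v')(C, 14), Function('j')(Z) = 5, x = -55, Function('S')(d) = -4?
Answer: 1527445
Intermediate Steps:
Function('v')(E, z) = Mul(E, z)
Function('n')(C, A) = Mul(14, C) (Function('n')(C, A) = Mul(C, 14) = Mul(14, C))
c = 36575 (c = Mul(Mul(-133, -55), 5) = Mul(7315, 5) = 36575)
Add(Add(Function('n')(1724, -1060), Add(1648014, -181280)), c) = Add(Add(Mul(14, 1724), Add(1648014, -181280)), 36575) = Add(Add(24136, 1466734), 36575) = Add(1490870, 36575) = 1527445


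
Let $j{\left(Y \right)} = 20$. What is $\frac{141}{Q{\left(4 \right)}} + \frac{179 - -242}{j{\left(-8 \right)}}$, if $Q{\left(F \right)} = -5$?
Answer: $- \frac{143}{20} \approx -7.15$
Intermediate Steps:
$\frac{141}{Q{\left(4 \right)}} + \frac{179 - -242}{j{\left(-8 \right)}} = \frac{141}{-5} + \frac{179 - -242}{20} = 141 \left(- \frac{1}{5}\right) + \left(179 + 242\right) \frac{1}{20} = - \frac{141}{5} + 421 \cdot \frac{1}{20} = - \frac{141}{5} + \frac{421}{20} = - \frac{143}{20}$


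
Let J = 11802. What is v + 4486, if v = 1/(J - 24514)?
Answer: 57026031/12712 ≈ 4486.0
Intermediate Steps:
v = -1/12712 (v = 1/(11802 - 24514) = 1/(-12712) = -1/12712 ≈ -7.8666e-5)
v + 4486 = -1/12712 + 4486 = 57026031/12712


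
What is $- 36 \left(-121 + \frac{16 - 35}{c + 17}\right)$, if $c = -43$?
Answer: $\frac{56286}{13} \approx 4329.7$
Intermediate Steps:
$- 36 \left(-121 + \frac{16 - 35}{c + 17}\right) = - 36 \left(-121 + \frac{16 - 35}{-43 + 17}\right) = - 36 \left(-121 - \frac{19}{-26}\right) = - 36 \left(-121 - - \frac{19}{26}\right) = - 36 \left(-121 + \frac{19}{26}\right) = \left(-36\right) \left(- \frac{3127}{26}\right) = \frac{56286}{13}$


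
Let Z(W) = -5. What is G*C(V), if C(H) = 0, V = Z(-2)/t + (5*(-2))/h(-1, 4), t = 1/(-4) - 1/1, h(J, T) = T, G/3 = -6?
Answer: 0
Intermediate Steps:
G = -18 (G = 3*(-6) = -18)
t = -5/4 (t = 1*(-¼) - 1*1 = -¼ - 1 = -5/4 ≈ -1.2500)
V = 3/2 (V = -5/(-5/4) + (5*(-2))/4 = -5*(-⅘) - 10*¼ = 4 - 5/2 = 3/2 ≈ 1.5000)
G*C(V) = -18*0 = 0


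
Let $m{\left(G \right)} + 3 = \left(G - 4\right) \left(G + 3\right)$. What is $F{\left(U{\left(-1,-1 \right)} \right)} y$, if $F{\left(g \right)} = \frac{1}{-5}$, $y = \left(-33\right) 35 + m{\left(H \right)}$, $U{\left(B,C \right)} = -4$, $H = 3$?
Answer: $\frac{1164}{5} \approx 232.8$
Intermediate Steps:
$m{\left(G \right)} = -3 + \left(-4 + G\right) \left(3 + G\right)$ ($m{\left(G \right)} = -3 + \left(G - 4\right) \left(G + 3\right) = -3 + \left(-4 + G\right) \left(3 + G\right)$)
$y = -1164$ ($y = \left(-33\right) 35 - \left(18 - 9\right) = -1155 - 9 = -1164$)
$F{\left(g \right)} = - \frac{1}{5}$
$F{\left(U{\left(-1,-1 \right)} \right)} y = \left(- \frac{1}{5}\right) \left(-1164\right) = \frac{1164}{5}$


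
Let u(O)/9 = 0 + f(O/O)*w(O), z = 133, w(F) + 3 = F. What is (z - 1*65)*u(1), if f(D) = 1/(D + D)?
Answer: -612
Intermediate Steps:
w(F) = -3 + F
f(D) = 1/(2*D)
u(O) = -27/2 + 9*O/2 (u(O) = 9*(0 + (1/(2*((O/O))))*(-3 + O)) = 9*(0 + ((½)/1)*(-3 + O)) = 9*(0 + ((½)*1)*(-3 + O)) = 9*(0 + (-3 + O)/2) = 9*(0 + (-3/2 + O/2)) = 9*(-3/2 + O/2) = -27/2 + 9*O/2)
(z - 1*65)*u(1) = (133 - 1*65)*(-27/2 + (9/2)*1) = (133 - 65)*(-27/2 + 9/2) = 68*(-9) = -612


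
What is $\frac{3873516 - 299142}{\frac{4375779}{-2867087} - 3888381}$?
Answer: $- \frac{1708006871423}{1858055165321} \approx -0.91924$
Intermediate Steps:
$\frac{3873516 - 299142}{\frac{4375779}{-2867087} - 3888381} = \frac{3574374}{4375779 \left(- \frac{1}{2867087}\right) - 3888381} = \frac{3574374}{- \frac{4375779}{2867087} - 3888381} = \frac{3574374}{- \frac{11148330991926}{2867087}} = 3574374 \left(- \frac{2867087}{11148330991926}\right) = - \frac{1708006871423}{1858055165321}$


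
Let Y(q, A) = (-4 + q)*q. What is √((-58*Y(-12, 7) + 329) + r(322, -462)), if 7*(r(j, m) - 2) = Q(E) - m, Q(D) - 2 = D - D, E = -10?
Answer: I*√526197/7 ≈ 103.63*I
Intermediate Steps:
Y(q, A) = q*(-4 + q)
Q(D) = 2 (Q(D) = 2 + (D - D) = 2 + 0 = 2)
r(j, m) = 16/7 - m/7 (r(j, m) = 2 + (2 - m)/7 = 2 + (2/7 - m/7) = 16/7 - m/7)
√((-58*Y(-12, 7) + 329) + r(322, -462)) = √((-(-696)*(-4 - 12) + 329) + (16/7 - ⅐*(-462))) = √((-(-696)*(-16) + 329) + (16/7 + 66)) = √((-58*192 + 329) + 478/7) = √((-11136 + 329) + 478/7) = √(-10807 + 478/7) = √(-75171/7) = I*√526197/7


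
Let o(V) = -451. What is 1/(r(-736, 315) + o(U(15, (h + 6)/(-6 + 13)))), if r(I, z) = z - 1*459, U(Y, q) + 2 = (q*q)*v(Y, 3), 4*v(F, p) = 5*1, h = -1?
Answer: -1/595 ≈ -0.0016807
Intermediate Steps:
v(F, p) = 5/4 (v(F, p) = (5*1)/4 = (1/4)*5 = 5/4)
U(Y, q) = -2 + 5*q**2/4 (U(Y, q) = -2 + (q*q)*(5/4) = -2 + q**2*(5/4) = -2 + 5*q**2/4)
r(I, z) = -459 + z (r(I, z) = z - 459 = -459 + z)
1/(r(-736, 315) + o(U(15, (h + 6)/(-6 + 13)))) = 1/((-459 + 315) - 451) = 1/(-144 - 451) = 1/(-595) = -1/595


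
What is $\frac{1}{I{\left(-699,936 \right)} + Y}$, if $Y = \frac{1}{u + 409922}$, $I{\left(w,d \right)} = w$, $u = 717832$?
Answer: $- \frac{1127754}{788300045} \approx -0.0014306$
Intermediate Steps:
$Y = \frac{1}{1127754}$ ($Y = \frac{1}{717832 + 409922} = \frac{1}{1127754} \approx 8.8672 \cdot 10^{-7}$)
$\frac{1}{I{\left(-699,936 \right)} + Y} = \frac{1}{-699 + \frac{1}{1127754}} = \frac{1}{- \frac{788300045}{1127754}} = - \frac{1127754}{788300045}$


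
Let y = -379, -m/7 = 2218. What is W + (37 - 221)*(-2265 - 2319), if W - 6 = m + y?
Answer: 827557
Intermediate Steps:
m = -15526 (m = -7*2218 = -15526)
W = -15899 (W = 6 + (-15526 - 379) = 6 - 15905 = -15899)
W + (37 - 221)*(-2265 - 2319) = -15899 + (37 - 221)*(-2265 - 2319) = -15899 - 184*(-4584) = -15899 + 843456 = 827557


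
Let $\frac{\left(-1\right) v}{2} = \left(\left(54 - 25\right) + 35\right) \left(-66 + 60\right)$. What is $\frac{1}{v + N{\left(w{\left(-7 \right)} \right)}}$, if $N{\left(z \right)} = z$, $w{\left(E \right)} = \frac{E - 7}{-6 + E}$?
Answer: $\frac{13}{9998} \approx 0.0013003$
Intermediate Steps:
$w{\left(E \right)} = \frac{-7 + E}{-6 + E}$
$v = 768$ ($v = - 2 \left(\left(54 - 25\right) + 35\right) \left(-66 + 60\right) = - 2 \left(29 + 35\right) \left(-6\right) = - 2 \cdot 64 \left(-6\right) = \left(-2\right) \left(-384\right) = 768$)
$\frac{1}{v + N{\left(w{\left(-7 \right)} \right)}} = \frac{1}{768 + \frac{-7 - 7}{-6 - 7}} = \frac{1}{768 + \frac{1}{-13} \left(-14\right)} = \frac{1}{768 - - \frac{14}{13}} = \frac{1}{768 + \frac{14}{13}} = \frac{1}{\frac{9998}{13}} = \frac{13}{9998}$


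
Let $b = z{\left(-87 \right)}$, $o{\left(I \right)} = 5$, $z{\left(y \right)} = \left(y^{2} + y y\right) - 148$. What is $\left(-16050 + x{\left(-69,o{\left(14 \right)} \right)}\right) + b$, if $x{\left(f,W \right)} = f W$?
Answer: $-1405$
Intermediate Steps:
$z{\left(y \right)} = -148 + 2 y^{2}$ ($z{\left(y \right)} = \left(y^{2} + y^{2}\right) - 148 = 2 y^{2} - 148 = -148 + 2 y^{2}$)
$b = 14990$ ($b = -148 + 2 \left(-87\right)^{2} = -148 + 2 \cdot 7569 = -148 + 15138 = 14990$)
$x{\left(f,W \right)} = W f$
$\left(-16050 + x{\left(-69,o{\left(14 \right)} \right)}\right) + b = \left(-16050 + 5 \left(-69\right)\right) + 14990 = \left(-16050 - 345\right) + 14990 = -16395 + 14990 = -1405$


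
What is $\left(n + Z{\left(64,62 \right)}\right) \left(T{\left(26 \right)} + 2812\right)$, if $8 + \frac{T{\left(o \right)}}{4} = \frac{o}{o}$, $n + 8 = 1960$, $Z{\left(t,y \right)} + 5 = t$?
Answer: $5598624$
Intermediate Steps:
$Z{\left(t,y \right)} = -5 + t$
$n = 1952$ ($n = -8 + 1960 = 1952$)
$T{\left(o \right)} = -28$ ($T{\left(o \right)} = -32 + 4 \frac{o}{o} = -32 + 4 \cdot 1 = -32 + 4 = -28$)
$\left(n + Z{\left(64,62 \right)}\right) \left(T{\left(26 \right)} + 2812\right) = \left(1952 + \left(-5 + 64\right)\right) \left(-28 + 2812\right) = \left(1952 + 59\right) 2784 = 2011 \cdot 2784 = 5598624$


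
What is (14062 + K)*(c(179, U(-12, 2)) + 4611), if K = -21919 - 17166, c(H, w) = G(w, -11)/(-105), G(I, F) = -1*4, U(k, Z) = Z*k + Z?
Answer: -4038370219/35 ≈ -1.1538e+8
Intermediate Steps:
U(k, Z) = Z + Z*k
G(I, F) = -4
c(H, w) = 4/105 (c(H, w) = -4/(-105) = -4*(-1/105) = 4/105)
K = -39085
(14062 + K)*(c(179, U(-12, 2)) + 4611) = (14062 - 39085)*(4/105 + 4611) = -25023*484159/105 = -4038370219/35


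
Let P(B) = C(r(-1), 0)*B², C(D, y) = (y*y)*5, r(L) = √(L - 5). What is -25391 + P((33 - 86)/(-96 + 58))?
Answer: -25391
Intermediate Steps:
r(L) = √(-5 + L)
C(D, y) = 5*y² (C(D, y) = y²*5 = 5*y²)
P(B) = 0 (P(B) = (5*0²)*B² = (5*0)*B² = 0*B² = 0)
-25391 + P((33 - 86)/(-96 + 58)) = -25391 + 0 = -25391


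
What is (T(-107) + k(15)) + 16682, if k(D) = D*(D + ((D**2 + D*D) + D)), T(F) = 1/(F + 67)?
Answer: 955279/40 ≈ 23882.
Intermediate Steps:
T(F) = 1/(67 + F)
k(D) = D*(2*D + 2*D**2) (k(D) = D*(D + ((D**2 + D**2) + D)) = D*(D + (2*D**2 + D)) = D*(D + (D + 2*D**2)) = D*(2*D + 2*D**2))
(T(-107) + k(15)) + 16682 = (1/(67 - 107) + 2*15**2*(1 + 15)) + 16682 = (1/(-40) + 2*225*16) + 16682 = (-1/40 + 7200) + 16682 = 287999/40 + 16682 = 955279/40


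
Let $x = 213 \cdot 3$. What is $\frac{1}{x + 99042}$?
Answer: $\frac{1}{99681} \approx 1.0032 \cdot 10^{-5}$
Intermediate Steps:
$x = 639$
$\frac{1}{x + 99042} = \frac{1}{639 + 99042} = \frac{1}{99681}$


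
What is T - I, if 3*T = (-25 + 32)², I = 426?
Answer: -1229/3 ≈ -409.67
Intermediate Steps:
T = 49/3 (T = (-25 + 32)²/3 = (⅓)*7² = (⅓)*49 = 49/3 ≈ 16.333)
T - I = 49/3 - 1*426 = 49/3 - 426 = -1229/3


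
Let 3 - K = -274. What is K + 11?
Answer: 288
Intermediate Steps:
K = 277 (K = 3 - 1*(-274) = 3 + 274 = 277)
K + 11 = 277 + 11 = 288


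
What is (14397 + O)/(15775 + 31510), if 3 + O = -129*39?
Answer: 9363/47285 ≈ 0.19801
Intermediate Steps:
O = -5034 (O = -3 - 129*39 = -3 - 5031 = -5034)
(14397 + O)/(15775 + 31510) = (14397 - 5034)/(15775 + 31510) = 9363/47285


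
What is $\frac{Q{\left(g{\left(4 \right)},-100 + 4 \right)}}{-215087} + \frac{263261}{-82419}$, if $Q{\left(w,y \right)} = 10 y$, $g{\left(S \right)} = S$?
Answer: $- \frac{56544896467}{17727255453} \approx -3.1897$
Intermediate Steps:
$\frac{Q{\left(g{\left(4 \right)},-100 + 4 \right)}}{-215087} + \frac{263261}{-82419} = \frac{10 \left(-100 + 4\right)}{-215087} + \frac{263261}{-82419} = 10 \left(-96\right) \left(- \frac{1}{215087}\right) + 263261 \left(- \frac{1}{82419}\right) = \left(-960\right) \left(- \frac{1}{215087}\right) - \frac{263261}{82419} = \frac{960}{215087} - \frac{263261}{82419} = - \frac{56544896467}{17727255453}$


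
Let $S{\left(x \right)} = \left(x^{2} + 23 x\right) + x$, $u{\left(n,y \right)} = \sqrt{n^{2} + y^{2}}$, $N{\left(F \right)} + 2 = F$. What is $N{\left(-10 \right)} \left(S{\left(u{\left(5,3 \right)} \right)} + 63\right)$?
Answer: $-1164 - 288 \sqrt{34} \approx -2843.3$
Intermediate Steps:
$N{\left(F \right)} = -2 + F$
$S{\left(x \right)} = x^{2} + 24 x$
$N{\left(-10 \right)} \left(S{\left(u{\left(5,3 \right)} \right)} + 63\right) = \left(-2 - 10\right) \left(\sqrt{5^{2} + 3^{2}} \left(24 + \sqrt{5^{2} + 3^{2}}\right) + 63\right) = - 12 \left(\sqrt{25 + 9} \left(24 + \sqrt{25 + 9}\right) + 63\right) = - 12 \left(\sqrt{34} \left(24 + \sqrt{34}\right) + 63\right) = - 12 \left(63 + \sqrt{34} \left(24 + \sqrt{34}\right)\right) = -756 - 12 \sqrt{34} \left(24 + \sqrt{34}\right)$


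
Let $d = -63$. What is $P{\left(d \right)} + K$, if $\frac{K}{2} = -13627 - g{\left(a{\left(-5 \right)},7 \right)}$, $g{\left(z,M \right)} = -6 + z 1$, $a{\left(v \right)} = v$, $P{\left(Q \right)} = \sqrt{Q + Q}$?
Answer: $-27232 + 3 i \sqrt{14} \approx -27232.0 + 11.225 i$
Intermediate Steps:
$P{\left(Q \right)} = \sqrt{2} \sqrt{Q}$ ($P{\left(Q \right)} = \sqrt{2 Q} = \sqrt{2} \sqrt{Q}$)
$g{\left(z,M \right)} = -6 + z$
$K = -27232$ ($K = 2 \left(-13627 - \left(-6 - 5\right)\right) = 2 \left(-13627 - -11\right) = 2 \left(-13627 + 11\right) = 2 \left(-13616\right) = -27232$)
$P{\left(d \right)} + K = \sqrt{2} \sqrt{-63} - 27232 = \sqrt{2} \cdot 3 i \sqrt{7} - 27232 = 3 i \sqrt{14} - 27232 = -27232 + 3 i \sqrt{14}$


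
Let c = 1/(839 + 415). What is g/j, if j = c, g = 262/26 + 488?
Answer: 8119650/13 ≈ 6.2459e+5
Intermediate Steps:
c = 1/1254 ≈ 0.00079745
g = 6475/13 (g = 262*(1/26) + 488 = 131/13 + 488 = 6475/13 ≈ 498.08)
j = 1/1254 ≈ 0.00079745
g/j = 6475/(13*(1/1254)) = (6475/13)*1254 = 8119650/13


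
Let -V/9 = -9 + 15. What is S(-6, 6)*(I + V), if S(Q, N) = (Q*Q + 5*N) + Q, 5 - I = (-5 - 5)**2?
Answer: -8940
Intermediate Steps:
I = -95 (I = 5 - (-5 - 5)**2 = 5 - 1*(-10)**2 = 5 - 1*100 = 5 - 100 = -95)
S(Q, N) = Q + Q**2 + 5*N (S(Q, N) = (Q**2 + 5*N) + Q = Q + Q**2 + 5*N)
V = -54 (V = -9*(-9 + 15) = -9*6 = -54)
S(-6, 6)*(I + V) = (-6 + (-6)**2 + 5*6)*(-95 - 54) = (-6 + 36 + 30)*(-149) = 60*(-149) = -8940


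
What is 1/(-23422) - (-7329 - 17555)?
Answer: 582833047/23422 ≈ 24884.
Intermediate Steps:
1/(-23422) - (-7329 - 17555) = -1/23422 - 1*(-24884) = -1/23422 + 24884 = 582833047/23422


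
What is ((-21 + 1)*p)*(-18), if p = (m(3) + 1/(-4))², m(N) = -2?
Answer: 3645/2 ≈ 1822.5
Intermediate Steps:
p = 81/16 (p = (-2 + 1/(-4))² = (-2 - ¼)² = (-9/4)² = 81/16 ≈ 5.0625)
((-21 + 1)*p)*(-18) = ((-21 + 1)*(81/16))*(-18) = -20*81/16*(-18) = -405/4*(-18) = 3645/2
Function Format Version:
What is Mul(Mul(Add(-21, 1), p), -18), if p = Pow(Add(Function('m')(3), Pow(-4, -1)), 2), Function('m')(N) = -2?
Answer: Rational(3645, 2) ≈ 1822.5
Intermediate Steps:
p = Rational(81, 16) (p = Pow(Add(-2, Pow(-4, -1)), 2) = Pow(Add(-2, Rational(-1, 4)), 2) = Pow(Rational(-9, 4), 2) = Rational(81, 16) ≈ 5.0625)
Mul(Mul(Add(-21, 1), p), -18) = Mul(Mul(Add(-21, 1), Rational(81, 16)), -18) = Mul(Mul(-20, Rational(81, 16)), -18) = Mul(Rational(-405, 4), -18) = Rational(3645, 2)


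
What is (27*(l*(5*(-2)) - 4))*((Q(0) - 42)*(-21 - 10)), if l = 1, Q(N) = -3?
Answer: -527310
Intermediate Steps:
(27*(l*(5*(-2)) - 4))*((Q(0) - 42)*(-21 - 10)) = (27*(1*(5*(-2)) - 4))*((-3 - 42)*(-21 - 10)) = (27*(1*(-10) - 4))*(-45*(-31)) = (27*(-10 - 4))*1395 = (27*(-14))*1395 = -378*1395 = -527310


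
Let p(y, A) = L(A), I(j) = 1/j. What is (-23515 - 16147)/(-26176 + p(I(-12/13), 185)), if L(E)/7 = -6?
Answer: 19831/13109 ≈ 1.5128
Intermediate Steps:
L(E) = -42 (L(E) = 7*(-6) = -42)
p(y, A) = -42
(-23515 - 16147)/(-26176 + p(I(-12/13), 185)) = (-23515 - 16147)/(-26176 - 42) = -39662/(-26218) = -39662*(-1/26218) = 19831/13109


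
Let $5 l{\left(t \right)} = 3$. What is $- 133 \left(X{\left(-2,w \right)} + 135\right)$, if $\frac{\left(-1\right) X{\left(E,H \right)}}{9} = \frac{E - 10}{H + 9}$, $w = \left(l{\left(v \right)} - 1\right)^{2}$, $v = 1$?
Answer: $- \frac{4470795}{229} \approx -19523.0$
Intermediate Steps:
$l{\left(t \right)} = \frac{3}{5}$ ($l{\left(t \right)} = \frac{1}{5} \cdot 3 = \frac{3}{5}$)
$w = \frac{4}{25}$ ($w = \left(\frac{3}{5} - 1\right)^{2} = \left(- \frac{2}{5}\right)^{2} = \frac{4}{25} \approx 0.16$)
$X{\left(E,H \right)} = - \frac{9 \left(-10 + E\right)}{9 + H}$ ($X{\left(E,H \right)} = - 9 \frac{E - 10}{H + 9} = - 9 \frac{-10 + E}{9 + H} = - \frac{9 \left(-10 + E\right)}{9 + H}$)
$- 133 \left(X{\left(-2,w \right)} + 135\right) = - 133 \left(\frac{9 \left(10 - -2\right)}{9 + \frac{4}{25}} + 135\right) = - 133 \left(\frac{9 \left(10 + 2\right)}{\frac{229}{25}} + 135\right) = - 133 \left(9 \cdot \frac{25}{229} \cdot 12 + 135\right) = - 133 \left(\frac{2700}{229} + 135\right) = \left(-133\right) \frac{33615}{229} = - \frac{4470795}{229}$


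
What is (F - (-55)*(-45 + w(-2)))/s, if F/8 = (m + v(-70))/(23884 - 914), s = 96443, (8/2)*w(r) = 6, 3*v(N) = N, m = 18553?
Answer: -164422463/6645887130 ≈ -0.024740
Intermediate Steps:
v(N) = N/3
w(r) = 3/2 (w(r) = (¼)*6 = 3/2)
F = 222356/34455 (F = 8*((18553 + (⅓)*(-70))/(23884 - 914)) = 8*((18553 - 70/3)/22970) = 8*((55589/3)*(1/22970)) = 8*(55589/68910) = 222356/34455 ≈ 6.4535)
(F - (-55)*(-45 + w(-2)))/s = (222356/34455 - (-55)*(-45 + 3/2))/96443 = (222356/34455 - (-55)*(-87)/2)*(1/96443) = (222356/34455 - 1*4785/2)*(1/96443) = (222356/34455 - 4785/2)*(1/96443) = -164422463/68910*1/96443 = -164422463/6645887130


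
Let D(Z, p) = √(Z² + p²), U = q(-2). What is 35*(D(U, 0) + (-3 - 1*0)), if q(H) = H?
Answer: -35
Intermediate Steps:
U = -2
35*(D(U, 0) + (-3 - 1*0)) = 35*(√((-2)² + 0²) + (-3 - 1*0)) = 35*(√(4 + 0) + (-3 + 0)) = 35*(√4 - 3) = 35*(2 - 3) = 35*(-1) = -35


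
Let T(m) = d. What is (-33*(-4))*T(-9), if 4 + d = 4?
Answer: 0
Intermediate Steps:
d = 0 (d = -4 + 4 = 0)
T(m) = 0
(-33*(-4))*T(-9) = -33*(-4)*0 = 132*0 = 0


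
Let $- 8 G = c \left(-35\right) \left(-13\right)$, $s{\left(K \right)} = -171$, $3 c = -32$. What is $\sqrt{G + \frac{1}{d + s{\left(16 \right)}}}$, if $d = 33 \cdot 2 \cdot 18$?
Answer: $\frac{\sqrt{69718853}}{339} \approx 24.631$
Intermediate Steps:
$c = - \frac{32}{3}$ ($c = \frac{1}{3} \left(-32\right) = - \frac{32}{3} \approx -10.667$)
$G = \frac{1820}{3}$ ($G = - \frac{\left(- \frac{32}{3}\right) \left(-35\right) \left(-13\right)}{8} = - \frac{\frac{1120}{3} \left(-13\right)}{8} = \left(- \frac{1}{8}\right) \left(- \frac{14560}{3}\right) = \frac{1820}{3} \approx 606.67$)
$d = 1188$ ($d = 66 \cdot 18 = 1188$)
$\sqrt{G + \frac{1}{d + s{\left(16 \right)}}} = \sqrt{\frac{1820}{3} + \frac{1}{1188 - 171}} = \sqrt{\frac{1820}{3} + \frac{1}{1017}} = \sqrt{\frac{616981}{1017}} = \frac{\sqrt{69718853}}{339}$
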